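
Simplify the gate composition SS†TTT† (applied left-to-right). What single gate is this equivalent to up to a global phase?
T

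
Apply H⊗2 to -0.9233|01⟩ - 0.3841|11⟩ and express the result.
-0.6537|00⟩ + 0.6537|01⟩ - 0.2696|10⟩ + 0.2696|11⟩

H⊗2 gives amp(|y⟩) = (1/2) Σ_x (−1)^(x·y) amp(|x⟩), where x·y is the number of positions in which both x and y have a 1.
|00⟩: (-0.9233 - 0.3841)/2 = -0.6537
|01⟩: (0.9233 + 0.3841)/2 = 0.6537
|10⟩: (-0.9233 + 0.3841)/2 = -0.2696
|11⟩: (0.9233 - 0.3841)/2 = 0.2696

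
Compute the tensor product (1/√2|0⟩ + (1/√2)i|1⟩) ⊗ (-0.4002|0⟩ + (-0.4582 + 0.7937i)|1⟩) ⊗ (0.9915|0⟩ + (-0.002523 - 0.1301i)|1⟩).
-0.2806|000⟩ + (0.000714 + 0.03682i)|001⟩ + (-0.3212 + 0.5565i)|010⟩ + (0.07383 + 0.04074i)|011⟩ - 0.2806i|100⟩ + (-0.03682 + 0.000714i)|101⟩ + (-0.5565 - 0.3212i)|110⟩ + (-0.04074 + 0.07383i)|111⟩

amp(|b₁b₂…⟩) = product of the factor amplitudes for bits b₁, b₂, …; only kets whose every factor amplitude is nonzero survive.
|000⟩: (1/√2)(-0.4002)(0.9915) = -0.2806
|001⟩: (1/√2)(-0.4002)(-0.002523 - 0.1301i) = (0.000714 + 0.03682i)
|010⟩: (1/√2)(-0.4582 + 0.7937i)(0.9915) = (-0.3212 + 0.5565i)
|011⟩: (1/√2)(-0.4582 + 0.7937i)(-0.002523 - 0.1301i) = (0.07383 + 0.04074i)
|100⟩: ((1/√2)i)(-0.4002)(0.9915) = -0.2806i
|101⟩: ((1/√2)i)(-0.4002)(-0.002523 - 0.1301i) = (-0.03682 + 0.000714i)
|110⟩: ((1/√2)i)(-0.4582 + 0.7937i)(0.9915) = (-0.5565 - 0.3212i)
|111⟩: ((1/√2)i)(-0.4582 + 0.7937i)(-0.002523 - 0.1301i) = (-0.04074 + 0.07383i)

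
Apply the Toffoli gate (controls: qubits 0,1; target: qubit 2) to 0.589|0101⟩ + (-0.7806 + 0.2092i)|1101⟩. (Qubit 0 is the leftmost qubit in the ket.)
0.589|0101⟩ + (-0.7806 + 0.2092i)|1111⟩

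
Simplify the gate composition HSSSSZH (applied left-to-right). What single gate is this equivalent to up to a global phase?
X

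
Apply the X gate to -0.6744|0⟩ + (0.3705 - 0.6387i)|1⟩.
(0.3705 - 0.6387i)|0⟩ - 0.6744|1⟩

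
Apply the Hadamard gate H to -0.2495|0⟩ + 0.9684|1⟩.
0.5083|0⟩ - 0.8612|1⟩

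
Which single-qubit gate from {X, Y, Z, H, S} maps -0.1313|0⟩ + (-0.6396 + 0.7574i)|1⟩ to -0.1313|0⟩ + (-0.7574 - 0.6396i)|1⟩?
S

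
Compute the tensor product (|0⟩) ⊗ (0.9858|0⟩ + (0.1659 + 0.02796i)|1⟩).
0.9858|00⟩ + (0.1659 + 0.02796i)|01⟩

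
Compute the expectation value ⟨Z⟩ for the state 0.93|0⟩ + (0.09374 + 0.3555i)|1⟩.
0.7297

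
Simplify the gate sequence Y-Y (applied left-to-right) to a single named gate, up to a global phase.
I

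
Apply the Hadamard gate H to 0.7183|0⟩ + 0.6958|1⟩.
0.9999|0⟩ + 0.01591|1⟩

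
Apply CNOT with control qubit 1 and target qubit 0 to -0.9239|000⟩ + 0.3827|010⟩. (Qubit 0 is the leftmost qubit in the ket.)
-0.9239|000⟩ + 0.3827|110⟩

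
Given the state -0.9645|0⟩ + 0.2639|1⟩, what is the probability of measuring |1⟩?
0.06964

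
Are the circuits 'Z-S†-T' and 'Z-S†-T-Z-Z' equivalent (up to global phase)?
Yes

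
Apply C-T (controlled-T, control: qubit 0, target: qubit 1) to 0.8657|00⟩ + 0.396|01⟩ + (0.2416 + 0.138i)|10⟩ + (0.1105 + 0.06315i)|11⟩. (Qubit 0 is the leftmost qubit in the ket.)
0.8657|00⟩ + 0.396|01⟩ + (0.2416 + 0.138i)|10⟩ + (0.03348 + 0.1228i)|11⟩

C-T leaves the control-|0⟩ kets |00⟩, |01⟩ unchanged and applies T to qubit 1 on the control-|1⟩ pair (|10⟩, |11⟩).
T = [[1, 0], [0, (1/√2 + (1/√2)i)]].
With a = amp(|10⟩) = (0.2416 + 0.138i) and b = amp(|11⟩) = (0.1105 + 0.06315i):
new amp(|10⟩) = (1)·a = (0.2416 + 0.138i)
new amp(|11⟩) = (1/√2 + (1/√2)i)·b = (0.03348 + 0.1228i)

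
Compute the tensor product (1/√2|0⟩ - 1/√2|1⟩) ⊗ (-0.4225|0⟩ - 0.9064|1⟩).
-0.2988|00⟩ - 0.6409|01⟩ + 0.2988|10⟩ + 0.6409|11⟩

amp(|b₁b₂…⟩) = product of the factor amplitudes for bits b₁, b₂, …; only kets whose every factor amplitude is nonzero survive.
|00⟩: (1/√2)(-0.4225) = -0.2988
|01⟩: (1/√2)(-0.9064) = -0.6409
|10⟩: (-1/√2)(-0.4225) = 0.2988
|11⟩: (-1/√2)(-0.9064) = 0.6409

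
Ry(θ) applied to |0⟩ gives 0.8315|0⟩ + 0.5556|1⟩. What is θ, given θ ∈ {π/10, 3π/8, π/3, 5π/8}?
3π/8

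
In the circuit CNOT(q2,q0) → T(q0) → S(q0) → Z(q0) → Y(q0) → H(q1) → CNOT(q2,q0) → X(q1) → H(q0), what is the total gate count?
9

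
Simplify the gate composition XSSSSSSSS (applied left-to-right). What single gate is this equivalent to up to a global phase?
X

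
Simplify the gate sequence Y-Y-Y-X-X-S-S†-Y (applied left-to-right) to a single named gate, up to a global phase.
I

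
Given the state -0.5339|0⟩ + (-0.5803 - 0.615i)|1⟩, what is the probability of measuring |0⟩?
0.285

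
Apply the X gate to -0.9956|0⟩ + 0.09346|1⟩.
0.09346|0⟩ - 0.9956|1⟩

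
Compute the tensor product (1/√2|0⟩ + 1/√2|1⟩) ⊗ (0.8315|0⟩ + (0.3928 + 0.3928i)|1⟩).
0.588|00⟩ + (0.2778 + 0.2778i)|01⟩ + 0.588|10⟩ + (0.2778 + 0.2778i)|11⟩

amp(|b₁b₂…⟩) = product of the factor amplitudes for bits b₁, b₂, …; only kets whose every factor amplitude is nonzero survive.
|00⟩: (1/√2)(0.8315) = 0.588
|01⟩: (1/√2)(0.3928 + 0.3928i) = (0.2778 + 0.2778i)
|10⟩: (1/√2)(0.8315) = 0.588
|11⟩: (1/√2)(0.3928 + 0.3928i) = (0.2778 + 0.2778i)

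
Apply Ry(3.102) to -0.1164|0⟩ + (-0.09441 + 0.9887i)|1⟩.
(0.09209 - 0.9885i)|0⟩ + (-0.1182 + 0.01957i)|1⟩

Ry(3.102) = [[cos(θ/2), −sin(θ/2)], [sin(θ/2), cos(θ/2)]]; θ = 3.102, cos(θ/2) ≈ 0.019795, sin(θ/2) ≈ 0.999804.
With a = amp(|0⟩) = -0.1164 and b = amp(|1⟩) = (-0.09441 + 0.9887i):
new amp(|0⟩) = (0.019795)·a + (-0.999804)·b = (0.09209 - 0.9885i)
new amp(|1⟩) = (0.999804)·a + (0.019795)·b = (-0.1182 + 0.01957i)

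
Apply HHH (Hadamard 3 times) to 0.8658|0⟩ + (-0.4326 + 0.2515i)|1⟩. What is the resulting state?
(0.3063 + 0.1778i)|0⟩ + (0.9181 - 0.1778i)|1⟩

H² = I, so H^3 = H: a single Hadamard. With (a, b) = (0.8658, (-0.4326 + 0.2515i)), H gives ((a + b)/√2, (a − b)/√2) = ((0.3063 + 0.1778i), (0.9181 - 0.1778i)).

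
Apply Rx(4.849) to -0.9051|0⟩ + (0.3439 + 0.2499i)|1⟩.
(0.8464 - 0.226i)|0⟩ + (-0.2592 + 0.4065i)|1⟩

Rx(4.849) = [[cos(θ/2), −i·sin(θ/2)], [−i·sin(θ/2), cos(θ/2)]]; θ = 4.849, cos(θ/2) ≈ -0.75372, sin(θ/2) ≈ 0.657196.
With a = amp(|0⟩) = -0.9051 and b = amp(|1⟩) = (0.3439 + 0.2499i):
new amp(|0⟩) = (-0.75372)·a + (-0.657196i)·b = (0.8464 - 0.226i)
new amp(|1⟩) = (-0.657196i)·a + (-0.75372)·b = (-0.2592 + 0.4065i)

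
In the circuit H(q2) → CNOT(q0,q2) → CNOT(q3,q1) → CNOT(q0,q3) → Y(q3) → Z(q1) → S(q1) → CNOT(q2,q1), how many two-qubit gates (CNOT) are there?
4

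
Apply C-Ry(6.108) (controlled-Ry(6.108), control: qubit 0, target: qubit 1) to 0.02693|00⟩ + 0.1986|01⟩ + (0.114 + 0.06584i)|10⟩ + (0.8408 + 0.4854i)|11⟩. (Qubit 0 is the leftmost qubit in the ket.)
0.02693|00⟩ + 0.1986|01⟩ + (-0.1871 - 0.1081i)|10⟩ + (-0.8276 - 0.4778i)|11⟩

C-Ry(6.108) leaves the control-|0⟩ kets |00⟩, |01⟩ unchanged and applies Ry(6.108) to qubit 1 on the control-|1⟩ pair (|10⟩, |11⟩).
Ry(6.108) = [[cos(θ/2), −sin(θ/2)], [sin(θ/2), cos(θ/2)]]; θ = 6.108, cos(θ/2) ≈ -0.996166, sin(θ/2) ≈ 0.0874807.
With a = amp(|10⟩) = (0.114 + 0.06584i) and b = amp(|11⟩) = (0.8408 + 0.4854i):
new amp(|10⟩) = (-0.996166)·a + (-0.0874807)·b = (-0.1871 - 0.1081i)
new amp(|11⟩) = (0.0874807)·a + (-0.996166)·b = (-0.8276 - 0.4778i)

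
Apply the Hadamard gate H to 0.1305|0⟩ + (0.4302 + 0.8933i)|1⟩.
(0.3965 + 0.6317i)|0⟩ + (-0.2119 - 0.6317i)|1⟩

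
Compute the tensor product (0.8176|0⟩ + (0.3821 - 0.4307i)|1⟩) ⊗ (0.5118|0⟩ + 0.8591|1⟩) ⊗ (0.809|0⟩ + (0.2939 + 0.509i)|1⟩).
0.3385|000⟩ + (0.123 + 0.213i)|001⟩ + 0.5682|010⟩ + (0.2064 + 0.3575i)|011⟩ + (0.1582 - 0.1783i)|100⟩ + (0.1697 + 0.03475i)|101⟩ + (0.2656 - 0.2993i)|110⟩ + (0.2848 + 0.05834i)|111⟩

amp(|b₁b₂…⟩) = product of the factor amplitudes for bits b₁, b₂, …; only kets whose every factor amplitude is nonzero survive.
|000⟩: (0.8176)(0.5118)(0.809) = 0.3385
|001⟩: (0.8176)(0.5118)(0.2939 + 0.509i) = (0.123 + 0.213i)
|010⟩: (0.8176)(0.8591)(0.809) = 0.5682
|011⟩: (0.8176)(0.8591)(0.2939 + 0.509i) = (0.2064 + 0.3575i)
|100⟩: (0.3821 - 0.4307i)(0.5118)(0.809) = (0.1582 - 0.1783i)
|101⟩: (0.3821 - 0.4307i)(0.5118)(0.2939 + 0.509i) = (0.1697 + 0.03475i)
|110⟩: (0.3821 - 0.4307i)(0.8591)(0.809) = (0.2656 - 0.2993i)
|111⟩: (0.3821 - 0.4307i)(0.8591)(0.2939 + 0.509i) = (0.2848 + 0.05834i)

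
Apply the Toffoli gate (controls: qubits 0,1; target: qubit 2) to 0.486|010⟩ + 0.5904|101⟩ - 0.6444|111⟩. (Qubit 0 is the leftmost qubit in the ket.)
0.486|010⟩ + 0.5904|101⟩ - 0.6444|110⟩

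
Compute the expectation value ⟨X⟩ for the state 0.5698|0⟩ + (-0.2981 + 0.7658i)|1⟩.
-0.3397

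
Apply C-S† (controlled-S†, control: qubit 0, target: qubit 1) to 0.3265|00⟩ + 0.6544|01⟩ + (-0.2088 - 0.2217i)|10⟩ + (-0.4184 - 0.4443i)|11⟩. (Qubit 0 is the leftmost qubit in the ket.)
0.3265|00⟩ + 0.6544|01⟩ + (-0.2088 - 0.2217i)|10⟩ + (-0.4443 + 0.4184i)|11⟩

C-S† leaves the control-|0⟩ kets |00⟩, |01⟩ unchanged and applies S† to qubit 1 on the control-|1⟩ pair (|10⟩, |11⟩).
S† = [[1, 0], [0, -i]].
With a = amp(|10⟩) = (-0.2088 - 0.2217i) and b = amp(|11⟩) = (-0.4184 - 0.4443i):
new amp(|10⟩) = (1)·a = (-0.2088 - 0.2217i)
new amp(|11⟩) = (-i)·b = (-0.4443 + 0.4184i)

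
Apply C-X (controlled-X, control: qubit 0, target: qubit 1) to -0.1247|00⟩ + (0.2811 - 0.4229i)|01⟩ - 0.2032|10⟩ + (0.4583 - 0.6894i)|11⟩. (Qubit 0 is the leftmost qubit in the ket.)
-0.1247|00⟩ + (0.2811 - 0.4229i)|01⟩ + (0.4583 - 0.6894i)|10⟩ - 0.2032|11⟩

C-X leaves the control-|0⟩ kets |00⟩, |01⟩ unchanged and applies X to qubit 1 on the control-|1⟩ pair (|10⟩, |11⟩).
X = [[0, 1], [1, 0]].
With a = amp(|10⟩) = -0.2032 and b = amp(|11⟩) = (0.4583 - 0.6894i):
new amp(|10⟩) = (1)·b = (0.4583 - 0.6894i)
new amp(|11⟩) = (1)·a = -0.2032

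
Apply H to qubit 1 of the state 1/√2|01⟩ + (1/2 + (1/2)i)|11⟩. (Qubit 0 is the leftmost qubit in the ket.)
1/2|00⟩ - 1/2|01⟩ + (1/√8 + (1/√8)i)|10⟩ + (-1/√8 - (1/√8)i)|11⟩

H on qubit 1 mixes each pair of kets that differ only in qubit 1: amplitudes (a, b) of (|…0…⟩, |…1…⟩) become ((a + b)/√2, (a − b)/√2). Kets absent from the input have amplitude 0.
(|00⟩, |01⟩): (a, b) = (0, 1/√2) → (1/2, -1/2)
(|10⟩, |11⟩): (a, b) = (0, (1/2 + (1/2)i)) → ((1/√8 + (1/√8)i), (-1/√8 - (1/√8)i))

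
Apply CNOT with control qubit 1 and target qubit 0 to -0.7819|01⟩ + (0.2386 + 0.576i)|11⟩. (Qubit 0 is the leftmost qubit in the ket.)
(0.2386 + 0.576i)|01⟩ - 0.7819|11⟩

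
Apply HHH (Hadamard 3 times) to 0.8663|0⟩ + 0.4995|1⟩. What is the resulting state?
0.9658|0⟩ + 0.2594|1⟩

H² = I, so H^3 = H: a single Hadamard. With (a, b) = (0.8663, 0.4995), H gives ((a + b)/√2, (a − b)/√2) = (0.9658, 0.2594).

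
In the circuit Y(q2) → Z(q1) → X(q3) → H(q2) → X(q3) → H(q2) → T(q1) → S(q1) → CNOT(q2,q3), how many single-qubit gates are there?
8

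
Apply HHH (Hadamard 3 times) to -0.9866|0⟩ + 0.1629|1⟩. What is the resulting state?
-0.5824|0⟩ - 0.8128|1⟩

H² = I, so H^3 = H: a single Hadamard. With (a, b) = (-0.9866, 0.1629), H gives ((a + b)/√2, (a − b)/√2) = (-0.5824, -0.8128).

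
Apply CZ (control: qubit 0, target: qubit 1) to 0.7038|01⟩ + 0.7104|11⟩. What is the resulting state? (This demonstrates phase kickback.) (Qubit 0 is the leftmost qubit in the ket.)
0.7038|01⟩ - 0.7104|11⟩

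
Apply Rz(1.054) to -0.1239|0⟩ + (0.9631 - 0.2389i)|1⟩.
(-0.1071 + 0.06231i)|0⟩ + (0.9526 + 0.2779i)|1⟩

Rz(1.054) = [[e^(−iθ/2), 0], [0, e^(iθ/2)]] with e^(±iθ/2) = cos(θ/2) ± i·sin(θ/2); θ = 1.054, cos(θ/2) ≈ 0.86432, sin(θ/2) ≈ 0.502943.
With a = amp(|0⟩) = -0.1239 and b = amp(|1⟩) = (0.9631 - 0.2389i):
new amp(|0⟩) = (0.86432 - 0.502943i)·a = (-0.1071 + 0.06231i)
new amp(|1⟩) = (0.86432 + 0.502943i)·b = (0.9526 + 0.2779i)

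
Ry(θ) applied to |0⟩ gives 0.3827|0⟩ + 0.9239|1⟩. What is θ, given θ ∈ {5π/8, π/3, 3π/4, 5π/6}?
3π/4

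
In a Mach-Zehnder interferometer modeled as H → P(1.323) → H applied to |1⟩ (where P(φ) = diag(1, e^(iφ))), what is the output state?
(0.3774 - 0.4847i)|0⟩ + (0.6226 + 0.4847i)|1⟩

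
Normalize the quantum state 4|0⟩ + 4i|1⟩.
1/√2|0⟩ + (1/√2)i|1⟩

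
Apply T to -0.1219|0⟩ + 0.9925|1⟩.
-0.1219|0⟩ + (0.7018 + 0.7018i)|1⟩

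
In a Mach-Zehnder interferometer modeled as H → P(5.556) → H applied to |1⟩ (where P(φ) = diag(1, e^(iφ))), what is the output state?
(0.1265 + 0.3324i)|0⟩ + (0.8735 - 0.3324i)|1⟩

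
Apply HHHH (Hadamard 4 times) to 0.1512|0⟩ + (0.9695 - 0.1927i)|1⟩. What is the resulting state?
0.1512|0⟩ + (0.9695 - 0.1927i)|1⟩

H² = I, so an even number of Hadamards cancels: H^4 = I and the state is unchanged.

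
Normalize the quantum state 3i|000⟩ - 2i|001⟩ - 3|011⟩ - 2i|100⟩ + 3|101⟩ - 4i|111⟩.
0.4201i|000⟩ - 0.2801i|001⟩ - 0.4201|011⟩ - 0.2801i|100⟩ + 0.4201|101⟩ - 0.5601i|111⟩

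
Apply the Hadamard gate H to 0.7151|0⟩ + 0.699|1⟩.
0.9999|0⟩ + 0.01138|1⟩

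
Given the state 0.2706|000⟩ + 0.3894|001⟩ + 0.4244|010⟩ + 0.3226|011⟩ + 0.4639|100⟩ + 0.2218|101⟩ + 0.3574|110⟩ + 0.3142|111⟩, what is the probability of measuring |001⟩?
0.1516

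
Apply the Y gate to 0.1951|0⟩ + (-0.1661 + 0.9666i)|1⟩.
(0.9666 + 0.1661i)|0⟩ + 0.1951i|1⟩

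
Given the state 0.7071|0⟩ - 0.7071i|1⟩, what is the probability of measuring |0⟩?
0.5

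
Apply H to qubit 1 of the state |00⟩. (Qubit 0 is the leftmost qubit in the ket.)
1/√2|00⟩ + 1/√2|01⟩

H on qubit 1 mixes each pair of kets that differ only in qubit 1: amplitudes (a, b) of (|…0…⟩, |…1…⟩) become ((a + b)/√2, (a − b)/√2). Kets absent from the input have amplitude 0.
(|00⟩, |01⟩): (a, b) = (1, 0) → (1/√2, 1/√2)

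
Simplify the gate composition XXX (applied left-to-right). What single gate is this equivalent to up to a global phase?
X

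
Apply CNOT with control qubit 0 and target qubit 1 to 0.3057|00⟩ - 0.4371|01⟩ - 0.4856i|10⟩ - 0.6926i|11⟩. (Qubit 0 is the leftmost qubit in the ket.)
0.3057|00⟩ - 0.4371|01⟩ - 0.6926i|10⟩ - 0.4856i|11⟩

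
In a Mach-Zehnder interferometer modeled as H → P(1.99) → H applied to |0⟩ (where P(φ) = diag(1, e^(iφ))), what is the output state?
(0.2965 + 0.4567i)|0⟩ + (0.7035 - 0.4567i)|1⟩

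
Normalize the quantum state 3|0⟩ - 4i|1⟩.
0.6|0⟩ - 0.8i|1⟩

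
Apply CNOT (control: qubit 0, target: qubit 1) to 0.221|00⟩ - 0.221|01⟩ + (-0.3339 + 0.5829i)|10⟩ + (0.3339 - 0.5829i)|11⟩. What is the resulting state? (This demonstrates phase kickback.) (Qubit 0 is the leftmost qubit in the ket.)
0.221|00⟩ - 0.221|01⟩ + (0.3339 - 0.5829i)|10⟩ + (-0.3339 + 0.5829i)|11⟩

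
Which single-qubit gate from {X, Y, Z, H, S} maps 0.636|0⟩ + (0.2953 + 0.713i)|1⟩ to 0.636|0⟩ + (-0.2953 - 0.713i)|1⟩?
Z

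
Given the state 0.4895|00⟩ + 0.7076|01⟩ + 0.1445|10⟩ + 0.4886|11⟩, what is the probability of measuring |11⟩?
0.2387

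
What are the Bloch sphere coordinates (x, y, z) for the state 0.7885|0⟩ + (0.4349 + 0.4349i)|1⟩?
(0.6858, 0.6858, 0.2435)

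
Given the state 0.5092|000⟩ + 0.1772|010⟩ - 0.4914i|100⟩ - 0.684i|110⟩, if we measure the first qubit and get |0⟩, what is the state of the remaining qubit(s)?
0.9444|00⟩ + 0.3287|10⟩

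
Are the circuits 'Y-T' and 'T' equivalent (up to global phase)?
No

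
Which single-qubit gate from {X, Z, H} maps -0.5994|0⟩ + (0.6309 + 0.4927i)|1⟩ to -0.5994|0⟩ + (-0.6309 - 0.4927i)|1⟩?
Z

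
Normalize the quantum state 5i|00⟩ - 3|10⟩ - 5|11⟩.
0.6509i|00⟩ - 0.3906|10⟩ - 0.6509|11⟩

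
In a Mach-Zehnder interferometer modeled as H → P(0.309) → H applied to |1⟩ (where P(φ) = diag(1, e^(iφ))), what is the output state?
(0.02368 - 0.1521i)|0⟩ + (0.9763 + 0.1521i)|1⟩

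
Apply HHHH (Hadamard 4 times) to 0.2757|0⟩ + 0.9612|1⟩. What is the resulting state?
0.2757|0⟩ + 0.9612|1⟩

H² = I, so an even number of Hadamards cancels: H^4 = I and the state is unchanged.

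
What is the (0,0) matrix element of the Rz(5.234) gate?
(-0.8655 - 0.5009i)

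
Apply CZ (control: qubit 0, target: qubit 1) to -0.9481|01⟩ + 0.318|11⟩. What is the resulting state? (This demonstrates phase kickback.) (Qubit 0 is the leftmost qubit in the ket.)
-0.9481|01⟩ - 0.318|11⟩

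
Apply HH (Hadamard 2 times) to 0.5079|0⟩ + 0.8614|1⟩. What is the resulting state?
0.5079|0⟩ + 0.8614|1⟩

H² = I, so an even number of Hadamards cancels: H^2 = I and the state is unchanged.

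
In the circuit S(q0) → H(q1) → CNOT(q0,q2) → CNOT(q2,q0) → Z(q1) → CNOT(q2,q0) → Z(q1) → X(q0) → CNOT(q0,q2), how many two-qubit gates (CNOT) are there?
4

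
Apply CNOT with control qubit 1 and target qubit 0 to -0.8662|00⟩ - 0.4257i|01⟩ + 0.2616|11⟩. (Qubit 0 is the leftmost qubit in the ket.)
-0.8662|00⟩ + 0.2616|01⟩ - 0.4257i|11⟩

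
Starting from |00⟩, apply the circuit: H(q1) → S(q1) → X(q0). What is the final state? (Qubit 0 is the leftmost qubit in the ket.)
1/√2|10⟩ + (1/√2)i|11⟩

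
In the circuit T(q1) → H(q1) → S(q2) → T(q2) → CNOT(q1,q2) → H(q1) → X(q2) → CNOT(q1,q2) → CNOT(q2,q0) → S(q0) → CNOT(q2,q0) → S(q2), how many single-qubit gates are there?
8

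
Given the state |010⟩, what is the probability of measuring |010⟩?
1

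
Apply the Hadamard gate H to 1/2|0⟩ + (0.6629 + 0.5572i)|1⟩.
(0.8223 + 0.394i)|0⟩ + (-0.1152 - 0.394i)|1⟩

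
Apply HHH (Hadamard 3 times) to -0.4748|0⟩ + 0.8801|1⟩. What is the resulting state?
0.2866|0⟩ - 0.9581|1⟩

H² = I, so H^3 = H: a single Hadamard. With (a, b) = (-0.4748, 0.8801), H gives ((a + b)/√2, (a − b)/√2) = (0.2866, -0.9581).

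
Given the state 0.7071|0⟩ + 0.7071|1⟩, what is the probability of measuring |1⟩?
0.5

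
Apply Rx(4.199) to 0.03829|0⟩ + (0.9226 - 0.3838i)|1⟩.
(-0.3507 - 0.7966i)|0⟩ + (-0.4654 + 0.1605i)|1⟩

Rx(4.199) = [[cos(θ/2), −i·sin(θ/2)], [−i·sin(θ/2), cos(θ/2)]]; θ = 4.199, cos(θ/2) ≈ -0.504414, sin(θ/2) ≈ 0.863462.
With a = amp(|0⟩) = 0.03829 and b = amp(|1⟩) = (0.9226 - 0.3838i):
new amp(|0⟩) = (-0.504414)·a + (-0.863462i)·b = (-0.3507 - 0.7966i)
new amp(|1⟩) = (-0.863462i)·a + (-0.504414)·b = (-0.4654 + 0.1605i)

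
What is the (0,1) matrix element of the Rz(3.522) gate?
0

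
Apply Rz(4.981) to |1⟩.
(-0.7954 + 0.6061i)|1⟩

Rz(4.981) = [[e^(−iθ/2), 0], [0, e^(iθ/2)]] with e^(±iθ/2) = cos(θ/2) ± i·sin(θ/2); θ = 4.981, cos(θ/2) ≈ -0.795422, sin(θ/2) ≈ 0.606056.
With a = amp(|0⟩) = 0 and b = amp(|1⟩) = 1:
new amp(|0⟩) = (-0.795422 - 0.606056i)·a = 0
new amp(|1⟩) = (-0.795422 + 0.606056i)·b = (-0.7954 + 0.6061i)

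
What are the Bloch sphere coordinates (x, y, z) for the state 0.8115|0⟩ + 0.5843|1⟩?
(0.9483, 0, 0.3171)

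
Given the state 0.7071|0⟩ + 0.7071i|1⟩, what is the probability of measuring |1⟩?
0.5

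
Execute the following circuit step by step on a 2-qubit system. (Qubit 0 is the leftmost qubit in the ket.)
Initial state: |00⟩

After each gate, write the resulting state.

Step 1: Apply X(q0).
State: |10⟩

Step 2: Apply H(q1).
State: 1/√2|10⟩ + 1/√2|11⟩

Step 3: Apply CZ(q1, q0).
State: 1/√2|10⟩ - 1/√2|11⟩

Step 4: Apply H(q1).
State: |11⟩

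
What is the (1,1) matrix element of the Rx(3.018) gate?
0.06176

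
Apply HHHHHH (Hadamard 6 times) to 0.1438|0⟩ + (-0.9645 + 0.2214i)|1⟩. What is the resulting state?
0.1438|0⟩ + (-0.9645 + 0.2214i)|1⟩

H² = I, so an even number of Hadamards cancels: H^6 = I and the state is unchanged.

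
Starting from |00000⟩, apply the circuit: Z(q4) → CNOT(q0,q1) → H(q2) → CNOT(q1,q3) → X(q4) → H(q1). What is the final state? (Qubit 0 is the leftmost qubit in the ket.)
1/2|00001⟩ + 1/2|00101⟩ + 1/2|01001⟩ + 1/2|01101⟩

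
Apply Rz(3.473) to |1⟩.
(-0.1649 + 0.9863i)|1⟩

Rz(3.473) = [[e^(−iθ/2), 0], [0, e^(iθ/2)]] with e^(±iθ/2) = cos(θ/2) ± i·sin(θ/2); θ = 3.473, cos(θ/2) ≈ -0.164946, sin(θ/2) ≈ 0.986303.
With a = amp(|0⟩) = 0 and b = amp(|1⟩) = 1:
new amp(|0⟩) = (-0.164946 - 0.986303i)·a = 0
new amp(|1⟩) = (-0.164946 + 0.986303i)·b = (-0.1649 + 0.9863i)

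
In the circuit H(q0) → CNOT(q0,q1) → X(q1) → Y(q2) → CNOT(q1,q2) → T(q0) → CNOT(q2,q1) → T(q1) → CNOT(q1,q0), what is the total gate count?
9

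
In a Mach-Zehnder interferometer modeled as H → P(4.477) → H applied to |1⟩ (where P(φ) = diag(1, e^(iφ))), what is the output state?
(0.6166 + 0.4862i)|0⟩ + (0.3834 - 0.4862i)|1⟩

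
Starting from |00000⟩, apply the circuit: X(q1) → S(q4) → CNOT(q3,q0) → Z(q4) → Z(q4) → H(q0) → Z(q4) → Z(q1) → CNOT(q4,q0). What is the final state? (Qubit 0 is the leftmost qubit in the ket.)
-1/√2|01000⟩ - 1/√2|11000⟩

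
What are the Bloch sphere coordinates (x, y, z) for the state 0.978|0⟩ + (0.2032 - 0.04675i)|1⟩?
(0.3975, -0.09144, 0.913)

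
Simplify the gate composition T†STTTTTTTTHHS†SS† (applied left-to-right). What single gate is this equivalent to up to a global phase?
T†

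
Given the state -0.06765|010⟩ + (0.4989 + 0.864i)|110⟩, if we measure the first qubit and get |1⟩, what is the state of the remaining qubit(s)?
(0.5001 + 0.866i)|10⟩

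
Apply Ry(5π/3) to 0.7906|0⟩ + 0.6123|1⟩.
-0.9908|0⟩ - 0.135|1⟩

Ry(5π/3) = [[cos(θ/2), −sin(θ/2)], [sin(θ/2), cos(θ/2)]]; θ = 5π/3, cos(θ/2) ≈ -0.866025, sin(θ/2) ≈ 0.5.
With a = amp(|0⟩) = 0.7906 and b = amp(|1⟩) = 0.6123:
new amp(|0⟩) = (-0.866025)·a + (-0.5)·b = -0.9908
new amp(|1⟩) = (0.5)·a + (-0.866025)·b = -0.135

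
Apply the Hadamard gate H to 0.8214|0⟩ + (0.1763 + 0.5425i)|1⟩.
(0.7055 + 0.3836i)|0⟩ + (0.4562 - 0.3836i)|1⟩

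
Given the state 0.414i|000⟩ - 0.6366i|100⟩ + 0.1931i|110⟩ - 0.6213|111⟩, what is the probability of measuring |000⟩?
0.1714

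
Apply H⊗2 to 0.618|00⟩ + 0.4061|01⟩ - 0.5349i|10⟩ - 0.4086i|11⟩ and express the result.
(0.5121 - 0.4718i)|00⟩ + (0.106 - 0.06315i)|01⟩ + (0.5121 + 0.4718i)|10⟩ + (0.106 + 0.06315i)|11⟩

H⊗2 gives amp(|y⟩) = (1/2) Σ_x (−1)^(x·y) amp(|x⟩), where x·y is the number of positions in which both x and y have a 1.
|00⟩: (0.618 + 0.4061 - 0.5349i - 0.4086i)/2 = (0.5121 - 0.4718i)
|01⟩: (0.618 - 0.4061 - 0.5349i + 0.4086i)/2 = (0.106 - 0.06315i)
|10⟩: (0.618 + 0.4061 + 0.5349i + 0.4086i)/2 = (0.5121 + 0.4718i)
|11⟩: (0.618 - 0.4061 + 0.5349i - 0.4086i)/2 = (0.106 + 0.06315i)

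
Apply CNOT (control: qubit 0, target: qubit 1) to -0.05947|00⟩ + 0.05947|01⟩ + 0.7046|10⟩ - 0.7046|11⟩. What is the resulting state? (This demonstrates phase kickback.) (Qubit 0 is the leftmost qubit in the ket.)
-0.05947|00⟩ + 0.05947|01⟩ - 0.7046|10⟩ + 0.7046|11⟩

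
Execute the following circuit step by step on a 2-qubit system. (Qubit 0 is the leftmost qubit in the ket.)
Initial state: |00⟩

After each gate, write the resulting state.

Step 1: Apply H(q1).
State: 1/√2|00⟩ + 1/√2|01⟩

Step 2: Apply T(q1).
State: 1/√2|00⟩ + (1/2 + (1/2)i)|01⟩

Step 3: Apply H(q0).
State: 1/2|00⟩ + (1/√8 + (1/√8)i)|01⟩ + 1/2|10⟩ + (1/√8 + (1/√8)i)|11⟩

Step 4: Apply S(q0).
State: 1/2|00⟩ + (1/√8 + (1/√8)i)|01⟩ + (1/2)i|10⟩ + (-1/√8 + (1/√8)i)|11⟩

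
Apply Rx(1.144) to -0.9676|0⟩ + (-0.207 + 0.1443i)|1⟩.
(-0.7355 + 0.1121i)|0⟩ + (-0.174 + 0.6451i)|1⟩

Rx(1.144) = [[cos(θ/2), −i·sin(θ/2)], [−i·sin(θ/2), cos(θ/2)]]; θ = 1.144, cos(θ/2) ≈ 0.84082, sin(θ/2) ≈ 0.541315.
With a = amp(|0⟩) = -0.9676 and b = amp(|1⟩) = (-0.207 + 0.1443i):
new amp(|0⟩) = (0.84082)·a + (-0.541315i)·b = (-0.7355 + 0.1121i)
new amp(|1⟩) = (-0.541315i)·a + (0.84082)·b = (-0.174 + 0.6451i)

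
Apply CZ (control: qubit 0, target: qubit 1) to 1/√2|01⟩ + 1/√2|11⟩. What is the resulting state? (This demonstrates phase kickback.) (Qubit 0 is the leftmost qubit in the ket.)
1/√2|01⟩ - 1/√2|11⟩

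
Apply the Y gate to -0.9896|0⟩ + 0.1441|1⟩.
-0.1441i|0⟩ - 0.9896i|1⟩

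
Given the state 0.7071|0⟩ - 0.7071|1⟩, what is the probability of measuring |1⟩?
0.5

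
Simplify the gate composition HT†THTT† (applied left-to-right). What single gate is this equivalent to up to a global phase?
I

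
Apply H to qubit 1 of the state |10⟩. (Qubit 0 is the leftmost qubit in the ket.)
1/√2|10⟩ + 1/√2|11⟩

H on qubit 1 mixes each pair of kets that differ only in qubit 1: amplitudes (a, b) of (|…0…⟩, |…1…⟩) become ((a + b)/√2, (a − b)/√2). Kets absent from the input have amplitude 0.
(|10⟩, |11⟩): (a, b) = (1, 0) → (1/√2, 1/√2)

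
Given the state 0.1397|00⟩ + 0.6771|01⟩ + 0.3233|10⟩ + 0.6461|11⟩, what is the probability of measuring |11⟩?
0.4174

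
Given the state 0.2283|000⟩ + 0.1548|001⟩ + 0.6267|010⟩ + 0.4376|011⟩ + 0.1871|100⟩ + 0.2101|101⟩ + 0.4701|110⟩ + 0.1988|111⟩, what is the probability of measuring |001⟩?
0.02396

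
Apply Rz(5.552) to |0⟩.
(-0.9339 - 0.3575i)|0⟩

Rz(5.552) = [[e^(−iθ/2), 0], [0, e^(iθ/2)]] with e^(±iθ/2) = cos(θ/2) ± i·sin(θ/2); θ = 5.552, cos(θ/2) ≈ -0.933912, sin(θ/2) ≈ 0.357503.
With a = amp(|0⟩) = 1 and b = amp(|1⟩) = 0:
new amp(|0⟩) = (-0.933912 - 0.357503i)·a = (-0.9339 - 0.3575i)
new amp(|1⟩) = (-0.933912 + 0.357503i)·b = 0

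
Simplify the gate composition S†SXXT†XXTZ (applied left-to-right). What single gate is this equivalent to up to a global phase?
Z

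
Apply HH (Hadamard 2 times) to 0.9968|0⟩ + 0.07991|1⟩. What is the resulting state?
0.9968|0⟩ + 0.07991|1⟩

H² = I, so an even number of Hadamards cancels: H^2 = I and the state is unchanged.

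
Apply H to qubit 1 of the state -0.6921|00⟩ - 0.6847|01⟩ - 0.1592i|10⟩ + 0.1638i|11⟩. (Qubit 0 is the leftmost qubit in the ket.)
-0.9735|00⟩ - 0.005233|01⟩ + 0.003253i|10⟩ - 0.2284i|11⟩

H on qubit 1 mixes each pair of kets that differ only in qubit 1: amplitudes (a, b) of (|…0…⟩, |…1…⟩) become ((a + b)/√2, (a − b)/√2). Kets absent from the input have amplitude 0.
(|00⟩, |01⟩): (a, b) = (-0.6921, -0.6847) → (-0.9735, -0.005233)
(|10⟩, |11⟩): (a, b) = (-0.1592i, 0.1638i) → (0.003253i, -0.2284i)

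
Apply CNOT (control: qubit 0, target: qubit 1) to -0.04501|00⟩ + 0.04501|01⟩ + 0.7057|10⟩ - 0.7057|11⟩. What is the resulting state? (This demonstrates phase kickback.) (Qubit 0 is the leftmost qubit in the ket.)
-0.04501|00⟩ + 0.04501|01⟩ - 0.7057|10⟩ + 0.7057|11⟩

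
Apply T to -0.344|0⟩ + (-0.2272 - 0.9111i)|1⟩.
-0.344|0⟩ + (0.4836 - 0.8049i)|1⟩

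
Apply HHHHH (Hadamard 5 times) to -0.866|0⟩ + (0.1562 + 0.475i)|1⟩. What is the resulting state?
(-0.5019 + 0.3359i)|0⟩ + (-0.7228 - 0.3359i)|1⟩

H² = I, so H^5 = H: a single Hadamard. With (a, b) = (-0.866, (0.1562 + 0.475i)), H gives ((a + b)/√2, (a − b)/√2) = ((-0.5019 + 0.3359i), (-0.7228 - 0.3359i)).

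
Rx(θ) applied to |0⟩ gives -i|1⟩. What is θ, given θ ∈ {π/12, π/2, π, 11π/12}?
π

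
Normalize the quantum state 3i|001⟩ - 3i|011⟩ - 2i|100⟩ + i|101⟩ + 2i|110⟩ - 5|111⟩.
0.416i|001⟩ - 0.416i|011⟩ - 0.2774i|100⟩ + 0.1387i|101⟩ + 0.2774i|110⟩ - 0.6934|111⟩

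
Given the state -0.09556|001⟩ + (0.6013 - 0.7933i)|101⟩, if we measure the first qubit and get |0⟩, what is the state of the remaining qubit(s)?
-|01⟩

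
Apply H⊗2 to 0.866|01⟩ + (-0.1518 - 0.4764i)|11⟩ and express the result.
(0.3571 - 0.2382i)|00⟩ + (-0.3571 + 0.2382i)|01⟩ + (0.5089 + 0.2382i)|10⟩ + (-0.5089 - 0.2382i)|11⟩

H⊗2 gives amp(|y⟩) = (1/2) Σ_x (−1)^(x·y) amp(|x⟩), where x·y is the number of positions in which both x and y have a 1.
|00⟩: (0.866 + (-0.1518 - 0.4764i))/2 = (0.3571 - 0.2382i)
|01⟩: (-0.866 - (-0.1518 - 0.4764i))/2 = (-0.3571 + 0.2382i)
|10⟩: (0.866 - (-0.1518 - 0.4764i))/2 = (0.5089 + 0.2382i)
|11⟩: (-0.866 + (-0.1518 - 0.4764i))/2 = (-0.5089 - 0.2382i)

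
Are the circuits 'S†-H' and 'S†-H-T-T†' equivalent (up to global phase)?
Yes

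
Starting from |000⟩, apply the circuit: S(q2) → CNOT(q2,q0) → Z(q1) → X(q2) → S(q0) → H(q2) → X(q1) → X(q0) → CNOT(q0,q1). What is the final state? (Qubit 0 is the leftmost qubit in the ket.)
1/√2|100⟩ - 1/√2|101⟩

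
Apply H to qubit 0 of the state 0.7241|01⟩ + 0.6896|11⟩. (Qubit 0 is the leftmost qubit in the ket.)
0.9996|01⟩ + 0.0244|11⟩

H on qubit 0 mixes each pair of kets that differ only in qubit 0: amplitudes (a, b) of (|…0…⟩, |…1…⟩) become ((a + b)/√2, (a − b)/√2). Kets absent from the input have amplitude 0.
(|01⟩, |11⟩): (a, b) = (0.7241, 0.6896) → (0.9996, 0.0244)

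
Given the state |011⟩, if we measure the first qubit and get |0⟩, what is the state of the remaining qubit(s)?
|11⟩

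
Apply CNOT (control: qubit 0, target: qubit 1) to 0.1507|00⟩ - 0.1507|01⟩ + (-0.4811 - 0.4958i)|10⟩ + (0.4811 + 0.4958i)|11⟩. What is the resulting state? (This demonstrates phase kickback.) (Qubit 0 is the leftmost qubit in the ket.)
0.1507|00⟩ - 0.1507|01⟩ + (0.4811 + 0.4958i)|10⟩ + (-0.4811 - 0.4958i)|11⟩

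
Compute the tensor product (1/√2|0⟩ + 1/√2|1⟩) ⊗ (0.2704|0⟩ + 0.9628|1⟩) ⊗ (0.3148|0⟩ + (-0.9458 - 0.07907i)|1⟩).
0.06019|000⟩ + (-0.1808 - 0.01512i)|001⟩ + 0.2143|010⟩ + (-0.6439 - 0.05383i)|011⟩ + 0.06019|100⟩ + (-0.1808 - 0.01512i)|101⟩ + 0.2143|110⟩ + (-0.6439 - 0.05383i)|111⟩

amp(|b₁b₂…⟩) = product of the factor amplitudes for bits b₁, b₂, …; only kets whose every factor amplitude is nonzero survive.
|000⟩: (1/√2)(0.2704)(0.3148) = 0.06019
|001⟩: (1/√2)(0.2704)(-0.9458 - 0.07907i) = (-0.1808 - 0.01512i)
|010⟩: (1/√2)(0.9628)(0.3148) = 0.2143
|011⟩: (1/√2)(0.9628)(-0.9458 - 0.07907i) = (-0.6439 - 0.05383i)
|100⟩: (1/√2)(0.2704)(0.3148) = 0.06019
|101⟩: (1/√2)(0.2704)(-0.9458 - 0.07907i) = (-0.1808 - 0.01512i)
|110⟩: (1/√2)(0.9628)(0.3148) = 0.2143
|111⟩: (1/√2)(0.9628)(-0.9458 - 0.07907i) = (-0.6439 - 0.05383i)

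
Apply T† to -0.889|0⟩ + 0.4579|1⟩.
-0.889|0⟩ + (0.3238 - 0.3238i)|1⟩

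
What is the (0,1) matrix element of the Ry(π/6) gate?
-0.2588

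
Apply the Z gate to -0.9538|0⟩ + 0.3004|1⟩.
-0.9538|0⟩ - 0.3004|1⟩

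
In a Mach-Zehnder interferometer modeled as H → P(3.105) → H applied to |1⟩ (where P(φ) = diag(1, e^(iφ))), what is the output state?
(0.9997 - 0.01829i)|0⟩ + (0.0003347 + 0.01829i)|1⟩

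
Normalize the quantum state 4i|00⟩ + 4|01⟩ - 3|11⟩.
0.6247i|00⟩ + 0.6247|01⟩ - 0.4685|11⟩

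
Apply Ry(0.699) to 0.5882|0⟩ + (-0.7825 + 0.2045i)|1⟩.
(0.8206 - 0.07003i)|0⟩ + (-0.5338 + 0.1921i)|1⟩

Ry(0.699) = [[cos(θ/2), −sin(θ/2)], [sin(θ/2), cos(θ/2)]]; θ = 0.699, cos(θ/2) ≈ 0.939544, sin(θ/2) ≈ 0.342428.
With a = amp(|0⟩) = 0.5882 and b = amp(|1⟩) = (-0.7825 + 0.2045i):
new amp(|0⟩) = (0.939544)·a + (-0.342428)·b = (0.8206 - 0.07003i)
new amp(|1⟩) = (0.342428)·a + (0.939544)·b = (-0.5338 + 0.1921i)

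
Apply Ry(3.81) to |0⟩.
-0.328|0⟩ + 0.9447|1⟩

Ry(3.81) = [[cos(θ/2), −sin(θ/2)], [sin(θ/2), cos(θ/2)]]; θ = 3.81, cos(θ/2) ≈ -0.328017, sin(θ/2) ≈ 0.944672.
With a = amp(|0⟩) = 1 and b = amp(|1⟩) = 0:
new amp(|0⟩) = (-0.328017)·a + (-0.944672)·b = -0.328
new amp(|1⟩) = (0.944672)·a + (-0.328017)·b = 0.9447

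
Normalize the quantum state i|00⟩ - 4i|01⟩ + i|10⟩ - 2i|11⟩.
0.2132i|00⟩ - 0.8528i|01⟩ + 0.2132i|10⟩ - 0.4264i|11⟩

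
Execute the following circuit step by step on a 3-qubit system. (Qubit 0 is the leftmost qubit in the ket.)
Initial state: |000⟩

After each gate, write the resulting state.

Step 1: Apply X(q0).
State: |100⟩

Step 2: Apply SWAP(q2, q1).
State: |100⟩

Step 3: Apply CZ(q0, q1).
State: |100⟩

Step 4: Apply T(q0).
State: (1/√2 + (1/√2)i)|100⟩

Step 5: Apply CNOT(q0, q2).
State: (1/√2 + (1/√2)i)|101⟩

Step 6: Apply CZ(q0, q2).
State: (-1/√2 - (1/√2)i)|101⟩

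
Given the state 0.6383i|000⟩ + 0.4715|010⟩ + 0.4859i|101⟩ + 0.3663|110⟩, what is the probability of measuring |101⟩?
0.2361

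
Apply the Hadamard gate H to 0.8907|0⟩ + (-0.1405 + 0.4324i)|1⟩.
(0.5305 + 0.3058i)|0⟩ + (0.7292 - 0.3058i)|1⟩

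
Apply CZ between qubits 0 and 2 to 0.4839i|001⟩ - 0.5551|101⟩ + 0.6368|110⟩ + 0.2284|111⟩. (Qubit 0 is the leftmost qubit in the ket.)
0.4839i|001⟩ + 0.5551|101⟩ + 0.6368|110⟩ - 0.2284|111⟩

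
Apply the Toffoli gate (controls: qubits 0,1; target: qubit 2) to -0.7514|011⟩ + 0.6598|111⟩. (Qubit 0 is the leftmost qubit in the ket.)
-0.7514|011⟩ + 0.6598|110⟩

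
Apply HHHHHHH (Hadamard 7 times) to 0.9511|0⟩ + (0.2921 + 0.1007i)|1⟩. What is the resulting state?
(0.8791 + 0.07121i)|0⟩ + (0.466 - 0.07121i)|1⟩

H² = I, so H^7 = H: a single Hadamard. With (a, b) = (0.9511, (0.2921 + 0.1007i)), H gives ((a + b)/√2, (a − b)/√2) = ((0.8791 + 0.07121i), (0.466 - 0.07121i)).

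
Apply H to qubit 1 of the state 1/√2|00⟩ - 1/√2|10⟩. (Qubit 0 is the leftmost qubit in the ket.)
1/2|00⟩ + 1/2|01⟩ - 1/2|10⟩ - 1/2|11⟩

H on qubit 1 mixes each pair of kets that differ only in qubit 1: amplitudes (a, b) of (|…0…⟩, |…1…⟩) become ((a + b)/√2, (a − b)/√2). Kets absent from the input have amplitude 0.
(|00⟩, |01⟩): (a, b) = (1/√2, 0) → (1/2, 1/2)
(|10⟩, |11⟩): (a, b) = (-1/√2, 0) → (-1/2, -1/2)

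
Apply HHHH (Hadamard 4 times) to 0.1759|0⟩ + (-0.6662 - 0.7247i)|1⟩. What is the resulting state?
0.1759|0⟩ + (-0.6662 - 0.7247i)|1⟩

H² = I, so an even number of Hadamards cancels: H^4 = I and the state is unchanged.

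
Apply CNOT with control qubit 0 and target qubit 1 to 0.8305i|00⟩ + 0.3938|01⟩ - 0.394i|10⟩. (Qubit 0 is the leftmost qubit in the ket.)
0.8305i|00⟩ + 0.3938|01⟩ - 0.394i|11⟩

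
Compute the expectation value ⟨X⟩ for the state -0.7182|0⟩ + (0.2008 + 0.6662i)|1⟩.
-0.2884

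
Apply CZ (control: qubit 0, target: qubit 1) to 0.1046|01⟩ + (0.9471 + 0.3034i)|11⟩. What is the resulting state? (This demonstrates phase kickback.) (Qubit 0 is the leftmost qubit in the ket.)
0.1046|01⟩ + (-0.9471 - 0.3034i)|11⟩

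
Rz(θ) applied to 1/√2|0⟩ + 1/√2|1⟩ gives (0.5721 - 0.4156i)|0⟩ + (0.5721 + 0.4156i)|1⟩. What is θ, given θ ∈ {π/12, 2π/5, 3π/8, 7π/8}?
2π/5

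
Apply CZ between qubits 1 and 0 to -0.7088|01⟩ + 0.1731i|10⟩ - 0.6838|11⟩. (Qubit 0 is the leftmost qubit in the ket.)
-0.7088|01⟩ + 0.1731i|10⟩ + 0.6838|11⟩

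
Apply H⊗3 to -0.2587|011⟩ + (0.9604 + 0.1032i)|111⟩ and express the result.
(0.2481 + 0.03649i)|000⟩ + (-0.2481 - 0.03649i)|001⟩ + (-0.2481 - 0.03649i)|010⟩ + (0.2481 + 0.03649i)|011⟩ + (-0.431 - 0.03649i)|100⟩ + (0.431 + 0.03649i)|101⟩ + (0.431 + 0.03649i)|110⟩ + (-0.431 - 0.03649i)|111⟩

H⊗3 gives amp(|y⟩) = (1/2√2) Σ_x (−1)^(x·y) amp(|x⟩), where x·y is the number of positions in which both x and y have a 1.
|000⟩: (-0.2587 + (0.9604 + 0.1032i))/(2√2) = (0.2481 + 0.03649i)
|001⟩: (0.2587 - (0.9604 + 0.1032i))/(2√2) = (-0.2481 - 0.03649i)
|010⟩: (0.2587 - (0.9604 + 0.1032i))/(2√2) = (-0.2481 - 0.03649i)
|011⟩: (-0.2587 + (0.9604 + 0.1032i))/(2√2) = (0.2481 + 0.03649i)
|100⟩: (-0.2587 - (0.9604 + 0.1032i))/(2√2) = (-0.431 - 0.03649i)
|101⟩: (0.2587 + (0.9604 + 0.1032i))/(2√2) = (0.431 + 0.03649i)
|110⟩: (0.2587 + (0.9604 + 0.1032i))/(2√2) = (0.431 + 0.03649i)
|111⟩: (-0.2587 - (0.9604 + 0.1032i))/(2√2) = (-0.431 - 0.03649i)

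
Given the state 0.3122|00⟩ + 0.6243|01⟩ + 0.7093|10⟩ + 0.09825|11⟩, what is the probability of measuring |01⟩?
0.3898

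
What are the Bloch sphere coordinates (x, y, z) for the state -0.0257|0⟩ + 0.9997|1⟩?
(-0.05138, 0, -0.9987)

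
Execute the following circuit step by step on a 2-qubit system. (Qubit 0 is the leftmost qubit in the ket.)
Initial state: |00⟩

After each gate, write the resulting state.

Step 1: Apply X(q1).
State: |01⟩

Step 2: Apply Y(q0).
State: i|11⟩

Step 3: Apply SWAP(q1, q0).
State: i|11⟩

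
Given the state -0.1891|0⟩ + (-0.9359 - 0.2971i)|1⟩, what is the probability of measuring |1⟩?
0.9642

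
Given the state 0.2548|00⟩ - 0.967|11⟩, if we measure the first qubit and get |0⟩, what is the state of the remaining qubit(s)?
|0⟩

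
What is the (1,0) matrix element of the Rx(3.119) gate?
-0.9999i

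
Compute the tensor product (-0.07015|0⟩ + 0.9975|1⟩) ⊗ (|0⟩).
-0.07015|00⟩ + 0.9975|10⟩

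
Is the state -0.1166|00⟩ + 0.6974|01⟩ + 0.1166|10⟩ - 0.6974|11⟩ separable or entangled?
Separable

Writing the state as a|00⟩ + b|01⟩ + c|10⟩ + d|11⟩, it is a product state iff ad − bc = 0.
Here (a, b, c, d) = (-0.1166, 0.6974, 0.1166, -0.6974): ad − bc = (-0.1166)(-0.6974) − (0.6974)(0.1166) = 0, so the state is separable.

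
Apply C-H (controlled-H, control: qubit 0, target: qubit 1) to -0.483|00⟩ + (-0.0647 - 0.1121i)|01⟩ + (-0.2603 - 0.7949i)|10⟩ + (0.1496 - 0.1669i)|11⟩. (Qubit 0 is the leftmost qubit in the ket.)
-0.483|00⟩ + (-0.0647 - 0.1121i)|01⟩ + (-0.07828 - 0.6801i)|10⟩ + (-0.2898 - 0.4441i)|11⟩

C-H leaves the control-|0⟩ kets |00⟩, |01⟩ unchanged and applies H to qubit 1 on the control-|1⟩ pair (|10⟩, |11⟩).
H = [[1/√2, 1/√2], [1/√2, -1/√2]].
With a = amp(|10⟩) = (-0.2603 - 0.7949i) and b = amp(|11⟩) = (0.1496 - 0.1669i):
new amp(|10⟩) = (1/√2)·a + (1/√2)·b = (-0.07828 - 0.6801i)
new amp(|11⟩) = (1/√2)·a + (-1/√2)·b = (-0.2898 - 0.4441i)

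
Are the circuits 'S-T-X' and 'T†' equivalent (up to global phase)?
No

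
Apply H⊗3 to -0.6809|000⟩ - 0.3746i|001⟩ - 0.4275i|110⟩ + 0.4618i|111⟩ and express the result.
(-0.2407 - 0.1203i)|000⟩ + (-0.2407 - 0.182i)|001⟩ + (-0.2407 - 0.1446i)|010⟩ + (-0.2407 + 0.4469i)|011⟩ + (-0.2407 - 0.1446i)|100⟩ + (-0.2407 + 0.4469i)|101⟩ + (-0.2407 - 0.1203i)|110⟩ + (-0.2407 - 0.182i)|111⟩

H⊗3 gives amp(|y⟩) = (1/2√2) Σ_x (−1)^(x·y) amp(|x⟩), where x·y is the number of positions in which both x and y have a 1.
|000⟩: (-0.6809 - 0.3746i - 0.4275i + 0.4618i)/(2√2) = (-0.2407 - 0.1203i)
|001⟩: (-0.6809 + 0.3746i - 0.4275i - 0.4618i)/(2√2) = (-0.2407 - 0.182i)
|010⟩: (-0.6809 - 0.3746i + 0.4275i - 0.4618i)/(2√2) = (-0.2407 - 0.1446i)
|011⟩: (-0.6809 + 0.3746i + 0.4275i + 0.4618i)/(2√2) = (-0.2407 + 0.4469i)
|100⟩: (-0.6809 - 0.3746i + 0.4275i - 0.4618i)/(2√2) = (-0.2407 - 0.1446i)
|101⟩: (-0.6809 + 0.3746i + 0.4275i + 0.4618i)/(2√2) = (-0.2407 + 0.4469i)
|110⟩: (-0.6809 - 0.3746i - 0.4275i + 0.4618i)/(2√2) = (-0.2407 - 0.1203i)
|111⟩: (-0.6809 + 0.3746i - 0.4275i - 0.4618i)/(2√2) = (-0.2407 - 0.182i)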